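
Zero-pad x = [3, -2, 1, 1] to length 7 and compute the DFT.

Original 4-point DFT: [3, 2+3i, 5, 2-3i]
Zero-padded 7-point DFT provides frequency interpolation.

DFT_7([x, 0, ...]) = [3, 0.6295+0.1549i, 3.1676+3.1656i, 5.2029+0.6747i, 5.2029-0.6747i, 3.1676-3.1656i, 0.6295-0.1549i]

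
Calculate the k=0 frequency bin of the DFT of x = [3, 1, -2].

X[0] = Σ(n=0 to 2) x[n] · ω_3^0 = Σ x[n]
= (3) + (1) + (-2)

X[0] = 2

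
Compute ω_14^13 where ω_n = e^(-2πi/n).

ω_14^13 = e^(-2πi·13/14)
= cos(-2π·13/14) + i·sin(-2π·13/14)
= cos(-26π/14) + i·sin(-26π/14)

ω_14^13 = cos(-26π/14) + i·sin(-26π/14) = 0.9010+0.4339i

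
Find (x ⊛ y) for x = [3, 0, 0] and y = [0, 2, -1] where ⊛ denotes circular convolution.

(x ⊛ y)[n] = Σ(m=0 to 2) x[m] · y[(n-m) mod 3]

Computing each output sample:
(x ⊛ y)[0] = 0
(x ⊛ y)[1] = 6
(x ⊛ y)[2] = -3

x ⊛ y = [0, 6, -3]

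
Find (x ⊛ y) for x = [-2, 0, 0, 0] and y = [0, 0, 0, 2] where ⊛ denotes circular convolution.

(x ⊛ y)[n] = Σ(m=0 to 3) x[m] · y[(n-m) mod 4]

Computing each output sample:
(x ⊛ y)[0] = 0
(x ⊛ y)[1] = 0
(x ⊛ y)[2] = 0
(x ⊛ y)[3] = -4

x ⊛ y = [0, 0, 0, -4]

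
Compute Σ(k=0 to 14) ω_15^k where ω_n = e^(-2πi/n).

Sum of all nth roots of unity equals 0 for n > 1 (geometric series with r ≠ 1).

0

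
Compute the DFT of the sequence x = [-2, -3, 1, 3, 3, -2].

X[k] = Σ(n=0 to 5) x[n] · ω_6^(nk)
where ω_6 = e^(-2πi/6)

Computing each X[k]:
X[0] = 0
X[1] = -9.5000+2.5981i
X[2] = 1.5000-0.8660i
X[3] = 4
X[4] = 1.5000+0.8660i
X[5] = -9.5000-2.5981i

X = [0, -9.5000+2.5981i, 1.5000-0.8660i, 4, 1.5000+0.8660i, -9.5000-2.5981i]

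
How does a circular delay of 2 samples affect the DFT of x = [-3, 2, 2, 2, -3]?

Time shift by 2: X_shifted[k] = ω_5^(2k) · X[k]
Shifted x = [2, -3, -3, 2, 2]

DFT(x[n-2]) = [0, 2.5000+7.6942i, 2.5000-1.8164i, 2.5000+1.8164i, 2.5000-7.6942i]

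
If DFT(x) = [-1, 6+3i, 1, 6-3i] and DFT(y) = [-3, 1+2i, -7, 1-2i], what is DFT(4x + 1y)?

By linearity: DFT(4x + 1y) = 4·DFT(x) + 1·DFT(y)
= 4·[-1, 6+3i, 1, 6-3i] + 1·[-3, 1+2i, -7, 1-2i]

Computing element-wise:
Z[0] = 4·(-1) + 1·(-3) = -7
Z[1] = 4·(6+3i) + 1·(1+2i) = 25+14i
Z[2] = 4·(1) + 1·(-7) = -3
Z[3] = 4·(6-3i) + 1·(1-2i) = 25-14i

DFT(4x + 1y) = 4·X + 1·Y = [-7, 25+14i, -3, 25-14i]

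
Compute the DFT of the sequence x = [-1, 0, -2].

X[k] = Σ(n=0 to 2) x[n] · ω_3^(nk)
where ω_3 = e^(-2πi/3)

Computing each X[k]:
X[0] = -3
X[1] = -1.7321i
X[2] = 1.7321i

X = [-3, -1.7321i, 1.7321i]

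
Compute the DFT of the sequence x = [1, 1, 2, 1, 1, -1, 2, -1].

X[k] = Σ(n=0 to 7) x[n] · ω_8^(nk)
where ω_8 = e^(-2πi/8)

Computing each X[k]:
X[0] = 6
X[1] = -2.8284i
X[2] = -2
X[3] = -2.8284i
X[4] = 6
X[5] = 2.8284i
X[6] = -2
X[7] = 2.8284i

X = [6, -2.8284i, -2, -2.8284i, 6, 2.8284i, -2, 2.8284i]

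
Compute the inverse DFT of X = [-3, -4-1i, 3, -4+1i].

x[n] = (1/4) Σ(k=0 to 3) X[k] · e^(2πikn/4)

Computing each x[n]:
x[0] = -2
x[1] = -1
x[2] = 2
x[3] = -2

x = [-2, -1, 2, -2]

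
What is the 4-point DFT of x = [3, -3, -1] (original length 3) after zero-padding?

Original 3-point DFT: [-1, 5.0000+1.7321i, 5.0000-1.7321i]
Zero-padded 4-point DFT provides frequency interpolation.

DFT_4([x, 0, ...]) = [-1, 4+3i, 5, 4-3i]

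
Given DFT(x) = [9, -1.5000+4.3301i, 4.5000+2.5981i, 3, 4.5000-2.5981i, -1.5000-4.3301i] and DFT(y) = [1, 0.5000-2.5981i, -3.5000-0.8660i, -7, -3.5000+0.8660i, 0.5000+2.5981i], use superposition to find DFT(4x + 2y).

By linearity: DFT(4x + 2y) = 4·DFT(x) + 2·DFT(y)
= 4·[9, -1.5000+4.3301i, 4.5000+2.5981i, 3, 4.5000-2.5981i, -1.5000-4.3301i] + 2·[1, 0.5000-2.5981i, -3.5000-0.8660i, -7, -3.5000+0.8660i, 0.5000+2.5981i]

Computing element-wise:
Z[0] = 4·(9) + 2·(1) = 38
Z[1] = 4·(-1.5000+4.3301i) + 2·(0.5000-2.5981i) = -5.0000+12.1242i
Z[2] = 4·(4.5000+2.5981i) + 2·(-3.5000-0.8660i) = 11.0000+8.6604i
Z[3] = 4·(3) + 2·(-7) = -2
Z[4] = 4·(4.5000-2.5981i) + 2·(-3.5000+0.8660i) = 11.0000-8.6604i
Z[5] = 4·(-1.5000-4.3301i) + 2·(0.5000+2.5981i) = -5.0000-12.1242i

DFT(4x + 2y) = 4·X + 2·Y = [38, -5.0000+12.1242i, 11.0000+8.6604i, -2, 11.0000-8.6604i, -5.0000-12.1242i]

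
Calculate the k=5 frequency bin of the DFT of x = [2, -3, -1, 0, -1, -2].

X[5] = Σ(n=0 to 5) x[n] · ω_6^(5n) where ω_6 = e^(-2πi/6)
= (2)·ω_6^0 + (-3)·ω_6^5 + (-1)·ω_6^10 + (0)·ω_6^15 + (-1)·ω_6^20 + (-2)·ω_6^25

X[5] = 0.5000-0.8660i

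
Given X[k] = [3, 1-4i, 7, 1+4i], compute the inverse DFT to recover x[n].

x[n] = (1/4) Σ(k=0 to 3) X[k] · e^(2πikn/4)

Computing each x[n]:
x[0] = 3
x[1] = 1
x[2] = 2
x[3] = -3

x = [3, 1, 2, -3]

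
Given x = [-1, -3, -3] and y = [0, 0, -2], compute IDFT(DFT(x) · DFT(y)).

(x ⊛ y)[n] = Σ(m=0 to 2) x[m] · y[(n-m) mod 3]

Computing each output sample:
(x ⊛ y)[0] = 6
(x ⊛ y)[1] = 6
(x ⊛ y)[2] = 2

x ⊛ y = [6, 6, 2]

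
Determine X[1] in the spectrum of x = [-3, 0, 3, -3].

X[1] = Σ(n=0 to 3) x[n] · ω_4^(1n) where ω_4 = e^(-2πi/4)
= (-3)·ω_4^0 + (0)·ω_4^1 + (3)·ω_4^2 + (-3)·ω_4^3

X[1] = -6-3i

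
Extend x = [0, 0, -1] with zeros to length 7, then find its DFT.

Original 3-point DFT: [-1, 0.5000-0.8660i, 0.5000+0.8660i]
Zero-padded 7-point DFT provides frequency interpolation.

DFT_7([x, 0, ...]) = [-1, 0.2225+0.9749i, 0.9010-0.4339i, -0.6235-0.7818i, -0.6235+0.7818i, 0.9010+0.4339i, 0.2225-0.9749i]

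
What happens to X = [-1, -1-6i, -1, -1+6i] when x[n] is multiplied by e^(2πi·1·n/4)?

Modulation property: DFT(ω_4^(-1n)·x[n]) = X[(k-1) mod 4], so circularly shift X by 1 positions.

X[k-1] = [-1+6i, -1, -1-6i, -1]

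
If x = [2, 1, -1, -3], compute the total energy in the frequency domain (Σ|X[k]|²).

Parseval: Σ|x[n]|² = (1/N)Σ|X[k]|², so Σ|X[k]|² = N·Σ|x[n]|² = 4·15.0000

Σ|X[k]|² = N·Σ|x[n]|² = 4·15.0000 = 60.0000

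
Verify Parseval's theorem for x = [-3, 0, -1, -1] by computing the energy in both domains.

Time domain:
Σ|x[n]|² = |-3|² + |0|² + |-1|² + |-1|² = 11.0000

Frequency domain:
(1/4)Σ|X[k]|² = (1/4)(|-5|² + |-2-1i|² + |-3|² + |-2+1i|²) = (1/4)·44.0000 = 11.0000

Both sides agree, confirming Parseval's theorem.

Σ|x[n]|² = (1/N)Σ|X[k]|² = 11.0000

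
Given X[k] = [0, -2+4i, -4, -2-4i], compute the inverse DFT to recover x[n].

x[n] = (1/4) Σ(k=0 to 3) X[k] · e^(2πikn/4)

Computing each x[n]:
x[0] = -2
x[1] = -1
x[2] = 0
x[3] = 3

x = [-2, -1, 0, 3]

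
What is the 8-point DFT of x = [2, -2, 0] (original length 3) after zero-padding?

Original 3-point DFT: [0, 3.0000+1.7321i, 3.0000-1.7321i]
Zero-padded 8-point DFT provides frequency interpolation.

DFT_8([x, 0, ...]) = [0, 0.5858+1.4142i, 2+2i, 3.4142+1.4142i, 4, 3.4142-1.4142i, 2-2i, 0.5858-1.4142i]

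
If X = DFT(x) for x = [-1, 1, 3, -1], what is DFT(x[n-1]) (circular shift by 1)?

Time shift by 1: X_shifted[k] = ω_4^(1k) · X[k]
Shifted x = [-1, -1, 1, 3]

DFT(x[n-1]) = [2, -2+4i, -2, -2-4i]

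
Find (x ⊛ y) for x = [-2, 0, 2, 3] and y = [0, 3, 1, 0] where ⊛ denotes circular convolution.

(x ⊛ y)[n] = Σ(m=0 to 3) x[m] · y[(n-m) mod 4]

Computing each output sample:
(x ⊛ y)[0] = 11
(x ⊛ y)[1] = -3
(x ⊛ y)[2] = -2
(x ⊛ y)[3] = 6

x ⊛ y = [11, -3, -2, 6]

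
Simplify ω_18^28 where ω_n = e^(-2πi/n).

Since ω_18^18 = 1, powers reduce modulo 18.
28 mod 18 = 10
So ω_18^28 = ω_18^10 = e^(-2πi·10/18)

ω_18^28 = ω_18^10 = -0.9397+0.3420i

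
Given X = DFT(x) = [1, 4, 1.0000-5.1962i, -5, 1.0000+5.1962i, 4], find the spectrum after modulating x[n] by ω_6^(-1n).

Modulation property: DFT(ω_6^(-1n)·x[n]) = X[(k-1) mod 6], so circularly shift X by 1 positions.

X[k-1] = [4, 1, 4, 1.0000-5.1962i, -5, 1.0000+5.1962i]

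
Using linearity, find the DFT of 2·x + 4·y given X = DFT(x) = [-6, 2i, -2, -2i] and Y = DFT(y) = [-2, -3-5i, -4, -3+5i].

By linearity: DFT(2x + 4y) = 2·DFT(x) + 4·DFT(y)
= 2·[-6, 2i, -2, -2i] + 4·[-2, -3-5i, -4, -3+5i]

Computing element-wise:
Z[0] = 2·(-6) + 4·(-2) = -20
Z[1] = 2·(2i) + 4·(-3-5i) = -12-16i
Z[2] = 2·(-2) + 4·(-4) = -20
Z[3] = 2·(-2i) + 4·(-3+5i) = -12+16i

DFT(2x + 4y) = 2·X + 4·Y = [-20, -12-16i, -20, -12+16i]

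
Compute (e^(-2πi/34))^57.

Since ω_34^34 = 1, powers reduce modulo 34.
57 mod 34 = 23
So ω_34^57 = ω_34^23 = e^(-2πi·23/34)

ω_34^57 = ω_34^23 = -0.4457+0.8952i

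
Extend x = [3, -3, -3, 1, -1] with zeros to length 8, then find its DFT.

Original 5-point DFT: [-3, 3.3820+4.2533i, 5.6180-2.6287i, 5.6180+2.6287i, 3.3820-4.2533i]
Zero-padded 8-point DFT provides frequency interpolation.

DFT_8([x, 0, ...]) = [-3, 1.1716+4.4142i, 5+4i, 6.8284-1.5858i, 1, 6.8284+1.5858i, 5-4i, 1.1716-4.4142i]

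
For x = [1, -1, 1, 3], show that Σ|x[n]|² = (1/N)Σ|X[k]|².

Time domain:
Σ|x[n]|² = |1|² + |-1|² + |1|² + |3|² = 12.0000

Frequency domain:
(1/4)Σ|X[k]|² = (1/4)(|4|² + |4i|² + |0|² + |-4i|²) = (1/4)·48.0000 = 12.0000

Both sides agree, confirming Parseval's theorem.

Σ|x[n]|² = (1/N)Σ|X[k]|² = 12.0000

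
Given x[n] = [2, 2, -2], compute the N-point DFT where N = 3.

X[k] = Σ(n=0 to 2) x[n] · ω_3^(nk)
where ω_3 = e^(-2πi/3)

Computing each X[k]:
X[0] = 2
X[1] = 2.0000-3.4641i
X[2] = 2.0000+3.4641i

X = [2, 2.0000-3.4641i, 2.0000+3.4641i]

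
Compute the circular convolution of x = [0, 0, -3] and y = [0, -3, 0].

(x ⊛ y)[n] = Σ(m=0 to 2) x[m] · y[(n-m) mod 3]

Computing each output sample:
(x ⊛ y)[0] = 9
(x ⊛ y)[1] = 0
(x ⊛ y)[2] = 0

x ⊛ y = [9, 0, 0]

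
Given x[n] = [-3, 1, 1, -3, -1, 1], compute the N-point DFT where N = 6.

X[k] = Σ(n=0 to 5) x[n] · ω_6^(nk)
where ω_6 = e^(-2πi/6)

Computing each X[k]:
X[0] = -4
X[1] = 1.0000-1.7321i
X[2] = -7.0000+1.7321i
X[3] = -2
X[4] = -7.0000-1.7321i
X[5] = 1.0000+1.7321i

X = [-4, 1.0000-1.7321i, -7.0000+1.7321i, -2, -7.0000-1.7321i, 1.0000+1.7321i]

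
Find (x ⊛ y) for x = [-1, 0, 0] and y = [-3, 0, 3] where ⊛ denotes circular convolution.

(x ⊛ y)[n] = Σ(m=0 to 2) x[m] · y[(n-m) mod 3]

Computing each output sample:
(x ⊛ y)[0] = 3
(x ⊛ y)[1] = 0
(x ⊛ y)[2] = -3

x ⊛ y = [3, 0, -3]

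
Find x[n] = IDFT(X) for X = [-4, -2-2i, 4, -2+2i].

x[n] = (1/4) Σ(k=0 to 3) X[k] · e^(2πikn/4)

Computing each x[n]:
x[0] = -1
x[1] = -1
x[2] = 1
x[3] = -3

x = [-1, -1, 1, -3]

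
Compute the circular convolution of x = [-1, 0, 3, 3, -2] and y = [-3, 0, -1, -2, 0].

(x ⊛ y)[n] = Σ(m=0 to 4) x[m] · y[(n-m) mod 5]

Computing each output sample:
(x ⊛ y)[0] = -6
(x ⊛ y)[1] = -4
(x ⊛ y)[2] = -4
(x ⊛ y)[3] = -7
(x ⊛ y)[4] = 3

x ⊛ y = [-6, -4, -4, -7, 3]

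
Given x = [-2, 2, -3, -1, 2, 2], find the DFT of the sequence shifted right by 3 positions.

Time shift by 3: X_shifted[k] = ω_6^(3k) · X[k]
Shifted x = [-1, 2, 2, -2, 2, -3]

DFT(x[n-3]) = [0, -1.5000-4.3301i, -4.5000-4.3301i, 6, -4.5000+4.3301i, -1.5000+4.3301i]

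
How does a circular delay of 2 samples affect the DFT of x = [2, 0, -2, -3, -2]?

Time shift by 2: X_shifted[k] = ω_5^(2k) · X[k]
Shifted x = [-3, -2, 2, 0, -2]

DFT(x[n-2]) = [-5, -5.8541-1.1756i, 0.8541+1.9021i, 0.8541-1.9021i, -5.8541+1.1756i]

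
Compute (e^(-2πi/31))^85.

Since ω_31^31 = 1, powers reduce modulo 31.
85 mod 31 = 23
So ω_31^85 = ω_31^23 = e^(-2πi·23/31)

ω_31^85 = ω_31^23 = -0.0506+0.9987i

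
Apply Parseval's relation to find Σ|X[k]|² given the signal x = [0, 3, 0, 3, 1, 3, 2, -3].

Parseval: Σ|x[n]|² = (1/N)Σ|X[k]|², so Σ|X[k]|² = N·Σ|x[n]|² = 8·41.0000

Σ|X[k]|² = N·Σ|x[n]|² = 8·41.0000 = 328.0000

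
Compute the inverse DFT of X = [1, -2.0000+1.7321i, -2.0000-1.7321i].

x[n] = (1/3) Σ(k=0 to 2) X[k] · e^(2πikn/3)

Computing each x[n]:
x[0] = -1
x[1] = 0
x[2] = 2

x = [-1, 0, 2]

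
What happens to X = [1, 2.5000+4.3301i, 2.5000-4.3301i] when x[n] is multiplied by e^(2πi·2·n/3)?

Modulation property: DFT(ω_3^(-2n)·x[n]) = X[(k-2) mod 3], so circularly shift X by 2 positions.

X[k-2] = [2.5000+4.3301i, 2.5000-4.3301i, 1]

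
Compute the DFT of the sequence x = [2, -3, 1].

X[k] = Σ(n=0 to 2) x[n] · ω_3^(nk)
where ω_3 = e^(-2πi/3)

Computing each X[k]:
X[0] = 0
X[1] = 3.0000+3.4641i
X[2] = 3.0000-3.4641i

X = [0, 3.0000+3.4641i, 3.0000-3.4641i]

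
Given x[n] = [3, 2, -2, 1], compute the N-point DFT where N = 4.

X[k] = Σ(n=0 to 3) x[n] · ω_4^(nk)
where ω_4 = e^(-2πi/4)

Computing each X[k]:
X[0] = 4
X[1] = 5-1i
X[2] = -2
X[3] = 5+1i

X = [4, 5-1i, -2, 5+1i]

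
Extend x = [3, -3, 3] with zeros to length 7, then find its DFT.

Original 3-point DFT: [3, 3.0000+5.1962i, 3.0000-5.1962i]
Zero-padded 7-point DFT provides frequency interpolation.

DFT_7([x, 0, ...]) = [3, 0.4620-0.5793i, 0.9647+4.2264i, 7.5734+3.6471i, 7.5734-3.6471i, 0.9647-4.2264i, 0.4620+0.5793i]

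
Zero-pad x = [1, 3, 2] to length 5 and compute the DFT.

Original 3-point DFT: [6, -1.5000-0.8660i, -1.5000+0.8660i]
Zero-padded 5-point DFT provides frequency interpolation.

DFT_5([x, 0, ...]) = [6, 0.3090-4.0287i, -0.8090+0.1388i, -0.8090-0.1388i, 0.3090+4.0287i]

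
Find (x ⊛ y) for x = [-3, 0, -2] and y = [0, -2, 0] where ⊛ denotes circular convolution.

(x ⊛ y)[n] = Σ(m=0 to 2) x[m] · y[(n-m) mod 3]

Computing each output sample:
(x ⊛ y)[0] = 4
(x ⊛ y)[1] = 6
(x ⊛ y)[2] = 0

x ⊛ y = [4, 6, 0]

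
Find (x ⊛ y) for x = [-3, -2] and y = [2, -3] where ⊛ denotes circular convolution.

(x ⊛ y)[n] = Σ(m=0 to 1) x[m] · y[(n-m) mod 2]

Computing each output sample:
(x ⊛ y)[0] = 0
(x ⊛ y)[1] = 5

x ⊛ y = [0, 5]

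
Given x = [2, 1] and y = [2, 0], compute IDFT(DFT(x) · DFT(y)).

(x ⊛ y)[n] = Σ(m=0 to 1) x[m] · y[(n-m) mod 2]

Computing each output sample:
(x ⊛ y)[0] = 4
(x ⊛ y)[1] = 2

x ⊛ y = [4, 2]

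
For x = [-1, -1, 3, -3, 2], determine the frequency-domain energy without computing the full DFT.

Parseval: Σ|x[n]|² = (1/N)Σ|X[k]|², so Σ|X[k]|² = N·Σ|x[n]|² = 5·24.0000

Σ|X[k]|² = N·Σ|x[n]|² = 5·24.0000 = 120.0000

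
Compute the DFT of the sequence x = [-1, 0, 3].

X[k] = Σ(n=0 to 2) x[n] · ω_3^(nk)
where ω_3 = e^(-2πi/3)

Computing each X[k]:
X[0] = 2
X[1] = -2.5000+2.5981i
X[2] = -2.5000-2.5981i

X = [2, -2.5000+2.5981i, -2.5000-2.5981i]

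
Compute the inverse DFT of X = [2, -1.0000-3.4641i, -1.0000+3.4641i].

x[n] = (1/3) Σ(k=0 to 2) X[k] · e^(2πikn/3)

Computing each x[n]:
x[0] = 0
x[1] = 3
x[2] = -1

x = [0, 3, -1]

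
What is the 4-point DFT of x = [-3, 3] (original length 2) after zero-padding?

Original 2-point DFT: [0, -6]
Zero-padded 4-point DFT provides frequency interpolation.

DFT_4([x, 0, ...]) = [0, -3-3i, -6, -3+3i]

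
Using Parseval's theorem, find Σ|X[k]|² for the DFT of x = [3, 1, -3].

Parseval: Σ|x[n]|² = (1/N)Σ|X[k]|², so Σ|X[k]|² = N·Σ|x[n]|² = 3·19.0000

Σ|X[k]|² = N·Σ|x[n]|² = 3·19.0000 = 57.0000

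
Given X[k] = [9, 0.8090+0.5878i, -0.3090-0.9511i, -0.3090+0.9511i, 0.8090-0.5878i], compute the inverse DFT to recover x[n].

x[n] = (1/5) Σ(k=0 to 4) X[k] · e^(2πikn/5)

Computing each x[n]:
x[0] = 2
x[1] = 2
x[2] = 1
x[3] = 2
x[4] = 2

x = [2, 2, 1, 2, 2]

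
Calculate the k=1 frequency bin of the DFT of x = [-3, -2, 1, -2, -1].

X[1] = Σ(n=0 to 4) x[n] · ω_5^(1n) where ω_5 = e^(-2πi/5)
= (-3)·ω_5^0 + (-2)·ω_5^1 + (1)·ω_5^2 + (-2)·ω_5^3 + (-1)·ω_5^4

X[1] = -3.1180-0.8123i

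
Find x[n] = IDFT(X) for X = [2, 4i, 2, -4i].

x[n] = (1/4) Σ(k=0 to 3) X[k] · e^(2πikn/4)

Computing each x[n]:
x[0] = 1
x[1] = -2
x[2] = 1
x[3] = 2

x = [1, -2, 1, 2]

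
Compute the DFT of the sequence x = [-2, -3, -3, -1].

X[k] = Σ(n=0 to 3) x[n] · ω_4^(nk)
where ω_4 = e^(-2πi/4)

Computing each X[k]:
X[0] = -9
X[1] = 1+2i
X[2] = -1
X[3] = 1-2i

X = [-9, 1+2i, -1, 1-2i]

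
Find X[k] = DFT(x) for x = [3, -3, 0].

X[k] = Σ(n=0 to 2) x[n] · ω_3^(nk)
where ω_3 = e^(-2πi/3)

Computing each X[k]:
X[0] = 0
X[1] = 4.5000+2.5981i
X[2] = 4.5000-2.5981i

X = [0, 4.5000+2.5981i, 4.5000-2.5981i]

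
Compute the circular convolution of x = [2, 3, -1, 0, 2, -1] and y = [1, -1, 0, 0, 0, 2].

(x ⊛ y)[n] = Σ(m=0 to 5) x[m] · y[(n-m) mod 6]

Computing each output sample:
(x ⊛ y)[0] = 9
(x ⊛ y)[1] = -1
(x ⊛ y)[2] = -4
(x ⊛ y)[3] = 5
(x ⊛ y)[4] = 0
(x ⊛ y)[5] = 1

x ⊛ y = [9, -1, -4, 5, 0, 1]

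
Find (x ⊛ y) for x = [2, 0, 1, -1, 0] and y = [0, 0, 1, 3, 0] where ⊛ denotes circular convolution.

(x ⊛ y)[n] = Σ(m=0 to 4) x[m] · y[(n-m) mod 5]

Computing each output sample:
(x ⊛ y)[0] = 2
(x ⊛ y)[1] = -3
(x ⊛ y)[2] = 2
(x ⊛ y)[3] = 6
(x ⊛ y)[4] = 1

x ⊛ y = [2, -3, 2, 6, 1]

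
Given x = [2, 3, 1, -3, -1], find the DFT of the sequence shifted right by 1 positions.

Time shift by 1: X_shifted[k] = ω_5^(1k) · X[k]
Shifted x = [-1, 2, 3, 1, -3]

DFT(x[n-1]) = [2, -4.5451-5.9309i, 1.0451-1.0368i, 1.0451+1.0368i, -4.5451+5.9309i]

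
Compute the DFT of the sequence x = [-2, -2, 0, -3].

X[k] = Σ(n=0 to 3) x[n] · ω_4^(nk)
where ω_4 = e^(-2πi/4)

Computing each X[k]:
X[0] = -7
X[1] = -2-1i
X[2] = 3
X[3] = -2+1i

X = [-7, -2-1i, 3, -2+1i]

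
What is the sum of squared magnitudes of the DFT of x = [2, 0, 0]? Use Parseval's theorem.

Parseval: Σ|x[n]|² = (1/N)Σ|X[k]|², so Σ|X[k]|² = N·Σ|x[n]|² = 3·4.0000

Σ|X[k]|² = N·Σ|x[n]|² = 3·4.0000 = 12.0000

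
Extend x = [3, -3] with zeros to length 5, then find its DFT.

Original 2-point DFT: [0, 6]
Zero-padded 5-point DFT provides frequency interpolation.

DFT_5([x, 0, ...]) = [0, 2.0729+2.8532i, 5.4271+1.7634i, 5.4271-1.7634i, 2.0729-2.8532i]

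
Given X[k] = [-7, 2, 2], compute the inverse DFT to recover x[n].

x[n] = (1/3) Σ(k=0 to 2) X[k] · e^(2πikn/3)

Computing each x[n]:
x[0] = -1
x[1] = -3
x[2] = -3

x = [-1, -3, -3]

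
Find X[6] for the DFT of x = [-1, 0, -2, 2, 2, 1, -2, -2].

X[6] = Σ(n=0 to 7) x[n] · ω_8^(6n) where ω_8 = e^(-2πi/8)
= (-1)·ω_8^0 + (0)·ω_8^6 + (-2)·ω_8^12 + (2)·ω_8^18 + (2)·ω_8^24 + (1)·ω_8^30 + (-2)·ω_8^36 + (-2)·ω_8^42

X[6] = 5+1i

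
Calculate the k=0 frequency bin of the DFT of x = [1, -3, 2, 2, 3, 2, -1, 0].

X[0] = Σ(n=0 to 7) x[n] · ω_8^0 = Σ x[n]
= (1) + (-3) + (2) + (2) + (3) + (2) + (-1) + (0)

X[0] = 6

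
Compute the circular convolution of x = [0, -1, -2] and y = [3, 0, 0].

(x ⊛ y)[n] = Σ(m=0 to 2) x[m] · y[(n-m) mod 3]

Computing each output sample:
(x ⊛ y)[0] = 0
(x ⊛ y)[1] = -3
(x ⊛ y)[2] = -6

x ⊛ y = [0, -3, -6]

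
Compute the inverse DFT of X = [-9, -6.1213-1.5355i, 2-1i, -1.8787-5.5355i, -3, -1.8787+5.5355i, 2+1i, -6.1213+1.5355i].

x[n] = (1/8) Σ(k=0 to 7) X[k] · e^(2πikn/8)

Computing each x[n]:
x[0] = -3
x[1] = 0
x[2] = -3
x[3] = 1
x[4] = 1
x[5] = -1
x[6] = -1
x[7] = -3

x = [-3, 0, -3, 1, 1, -1, -1, -3]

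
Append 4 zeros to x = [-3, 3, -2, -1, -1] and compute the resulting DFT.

Original 5-point DFT: [-4, 0.0451-3.2164i, -5.5451-3.3022i, -5.5451+3.3022i, 0.0451+3.2164i]
Zero-padded 9-point DFT provides frequency interpolation.

DFT_9([x, 0, ...]) = [-4, 0.3905+1.2493i, -0.8657-3.7792i, -4.0000-3.4641i, -7.0248-2.4304i, -7.0248+2.4304i, -4.0000+3.4641i, -0.8657+3.7792i, 0.3905-1.2493i]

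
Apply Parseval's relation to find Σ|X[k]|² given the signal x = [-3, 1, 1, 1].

Parseval: Σ|x[n]|² = (1/N)Σ|X[k]|², so Σ|X[k]|² = N·Σ|x[n]|² = 4·12.0000

Σ|X[k]|² = N·Σ|x[n]|² = 4·12.0000 = 48.0000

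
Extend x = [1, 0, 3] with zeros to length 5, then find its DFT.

Original 3-point DFT: [4, -0.5000+2.5981i, -0.5000-2.5981i]
Zero-padded 5-point DFT provides frequency interpolation.

DFT_5([x, 0, ...]) = [4, -1.4271-1.7634i, 1.9271+2.8532i, 1.9271-2.8532i, -1.4271+1.7634i]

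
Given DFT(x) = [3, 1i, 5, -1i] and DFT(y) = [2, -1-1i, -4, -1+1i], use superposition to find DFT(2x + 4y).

By linearity: DFT(2x + 4y) = 2·DFT(x) + 4·DFT(y)
= 2·[3, 1i, 5, -1i] + 4·[2, -1-1i, -4, -1+1i]

Computing element-wise:
Z[0] = 2·(3) + 4·(2) = 14
Z[1] = 2·(1i) + 4·(-1-1i) = -4-2i
Z[2] = 2·(5) + 4·(-4) = -6
Z[3] = 2·(-1i) + 4·(-1+1i) = -4+2i

DFT(2x + 4y) = 2·X + 4·Y = [14, -4-2i, -6, -4+2i]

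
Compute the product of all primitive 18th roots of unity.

The primitive 18th roots of unity are ω_18^k for k coprime to 18: k ∈ {1, 5, 7, 11, 13, 17}
Their product equals the constant term of the cyclotomic polynomial Φ_18(x) up to sign.
For n ≥ 3, the product of all primitive nth roots of unity is 1. (For n=1 it is 1; for n=2 it is -1.)

1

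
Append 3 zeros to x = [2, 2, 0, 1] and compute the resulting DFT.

Original 4-point DFT: [5, 2-1i, -1, 2+1i]
Zero-padded 7-point DFT provides frequency interpolation.

DFT_7([x, 0, ...]) = [5, 2.3460-1.9975i, 2.1784-1.1680i, -0.0245-1.8427i, -0.0245+1.8427i, 2.1784+1.1680i, 2.3460+1.9975i]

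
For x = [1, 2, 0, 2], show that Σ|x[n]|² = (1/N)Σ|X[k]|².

Time domain:
Σ|x[n]|² = |1|² + |2|² + |0|² + |2|² = 9.0000

Frequency domain:
(1/4)Σ|X[k]|² = (1/4)(|5|² + |1|² + |-3|² + |1|²) = (1/4)·36.0000 = 9.0000

Both sides agree, confirming Parseval's theorem.

Σ|x[n]|² = (1/N)Σ|X[k]|² = 9.0000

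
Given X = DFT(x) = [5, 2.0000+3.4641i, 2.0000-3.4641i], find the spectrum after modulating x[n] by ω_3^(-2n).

Modulation property: DFT(ω_3^(-2n)·x[n]) = X[(k-2) mod 3], so circularly shift X by 2 positions.

X[k-2] = [2.0000+3.4641i, 2.0000-3.4641i, 5]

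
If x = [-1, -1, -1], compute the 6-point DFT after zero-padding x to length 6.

Original 3-point DFT: [-3, 0, 0]
Zero-padded 6-point DFT provides frequency interpolation.

DFT_6([x, 0, ...]) = [-3, -1.0000+1.7321i, 0, -1, 0, -1.0000-1.7321i]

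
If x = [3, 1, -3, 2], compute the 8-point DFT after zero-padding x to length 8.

Original 4-point DFT: [3, 6+1i, -3, 6-1i]
Zero-padded 8-point DFT provides frequency interpolation.

DFT_8([x, 0, ...]) = [3, 2.2929+0.8787i, 6+1i, 3.7071-5.1213i, -3, 3.7071+5.1213i, 6-1i, 2.2929-0.8787i]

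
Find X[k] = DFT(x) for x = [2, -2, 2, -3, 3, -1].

X[k] = Σ(n=0 to 5) x[n] · ω_6^(nk)
where ω_6 = e^(-2πi/6)

Computing each X[k]:
X[0] = 1
X[1] = 1.0000+1.7321i
X[2] = -2
X[3] = 13
X[4] = -2
X[5] = 1.0000-1.7321i

X = [1, 1.0000+1.7321i, -2, 13, -2, 1.0000-1.7321i]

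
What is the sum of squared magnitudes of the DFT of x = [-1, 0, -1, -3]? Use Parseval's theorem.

Parseval: Σ|x[n]|² = (1/N)Σ|X[k]|², so Σ|X[k]|² = N·Σ|x[n]|² = 4·11.0000

Σ|X[k]|² = N·Σ|x[n]|² = 4·11.0000 = 44.0000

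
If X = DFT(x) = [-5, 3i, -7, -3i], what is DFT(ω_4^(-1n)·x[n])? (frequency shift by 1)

Modulation property: DFT(ω_4^(-1n)·x[n]) = X[(k-1) mod 4], so circularly shift X by 1 positions.

X[k-1] = [-3i, -5, 3i, -7]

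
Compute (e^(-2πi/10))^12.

Since ω_10^10 = 1, powers reduce modulo 10.
12 mod 10 = 2
So ω_10^12 = ω_10^2 = e^(-2πi·2/10)

ω_10^12 = ω_10^2 = 0.3090-0.9511i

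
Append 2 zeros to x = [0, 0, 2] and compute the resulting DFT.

Original 3-point DFT: [2, -1.0000+1.7321i, -1.0000-1.7321i]
Zero-padded 5-point DFT provides frequency interpolation.

DFT_5([x, 0, ...]) = [2, -1.6180-1.1756i, 0.6180+1.9021i, 0.6180-1.9021i, -1.6180+1.1756i]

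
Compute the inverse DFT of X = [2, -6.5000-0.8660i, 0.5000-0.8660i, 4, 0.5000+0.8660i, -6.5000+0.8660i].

x[n] = (1/6) Σ(k=0 to 5) X[k] · e^(2πikn/6)

Computing each x[n]:
x[0] = -1
x[1] = -1
x[2] = 2
x[3] = 2
x[4] = 2
x[5] = -2

x = [-1, -1, 2, 2, 2, -2]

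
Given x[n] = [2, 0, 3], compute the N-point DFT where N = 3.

X[k] = Σ(n=0 to 2) x[n] · ω_3^(nk)
where ω_3 = e^(-2πi/3)

Computing each X[k]:
X[0] = 5
X[1] = 0.5000+2.5981i
X[2] = 0.5000-2.5981i

X = [5, 0.5000+2.5981i, 0.5000-2.5981i]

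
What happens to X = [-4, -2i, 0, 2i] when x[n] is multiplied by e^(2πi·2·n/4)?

Modulation property: DFT(ω_4^(-2n)·x[n]) = X[(k-2) mod 4], so circularly shift X by 2 positions.

X[k-2] = [0, 2i, -4, -2i]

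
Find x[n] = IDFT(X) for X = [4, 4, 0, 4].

x[n] = (1/4) Σ(k=0 to 3) X[k] · e^(2πikn/4)

Computing each x[n]:
x[0] = 3
x[1] = 1
x[2] = -1
x[3] = 1

x = [3, 1, -1, 1]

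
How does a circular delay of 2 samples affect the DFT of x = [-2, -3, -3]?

Time shift by 2: X_shifted[k] = ω_3^(2k) · X[k]
Shifted x = [-3, -3, -2]

DFT(x[n-2]) = [-8, -0.5000+0.8660i, -0.5000-0.8660i]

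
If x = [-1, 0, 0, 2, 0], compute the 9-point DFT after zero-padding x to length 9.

Original 5-point DFT: [1, -2.6180+1.1756i, -0.3820-1.9021i, -0.3820+1.9021i, -2.6180-1.1756i]
Zero-padded 9-point DFT provides frequency interpolation.

DFT_9([x, 0, ...]) = [1, -2.0000-1.7321i, -2.0000+1.7321i, 1, -2.0000-1.7321i, -2.0000+1.7321i, 1, -2.0000-1.7321i, -2.0000+1.7321i]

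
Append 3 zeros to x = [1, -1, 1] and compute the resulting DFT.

Original 3-point DFT: [1, 1.0000+1.7321i, 1.0000-1.7321i]
Zero-padded 6-point DFT provides frequency interpolation.

DFT_6([x, 0, ...]) = [1, 0, 1.0000+1.7321i, 3, 1.0000-1.7321i, 0]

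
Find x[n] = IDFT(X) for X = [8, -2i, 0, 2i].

x[n] = (1/4) Σ(k=0 to 3) X[k] · e^(2πikn/4)

Computing each x[n]:
x[0] = 2
x[1] = 3
x[2] = 2
x[3] = 1

x = [2, 3, 2, 1]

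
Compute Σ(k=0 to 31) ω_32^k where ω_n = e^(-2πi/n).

Sum of all nth roots of unity equals 0 for n > 1 (geometric series with r ≠ 1).

0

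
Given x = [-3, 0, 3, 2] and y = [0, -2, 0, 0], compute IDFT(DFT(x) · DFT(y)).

(x ⊛ y)[n] = Σ(m=0 to 3) x[m] · y[(n-m) mod 4]

Computing each output sample:
(x ⊛ y)[0] = -4
(x ⊛ y)[1] = 6
(x ⊛ y)[2] = 0
(x ⊛ y)[3] = -6

x ⊛ y = [-4, 6, 0, -6]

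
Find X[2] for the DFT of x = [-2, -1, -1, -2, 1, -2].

X[2] = Σ(n=0 to 5) x[n] · ω_6^(2n) where ω_6 = e^(-2πi/6)
= (-2)·ω_6^0 + (-1)·ω_6^2 + (-1)·ω_6^4 + (-2)·ω_6^6 + (1)·ω_6^8 + (-2)·ω_6^10

X[2] = -2.5000-2.5981i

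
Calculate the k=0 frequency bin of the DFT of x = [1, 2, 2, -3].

X[0] = Σ(n=0 to 3) x[n] · ω_4^0 = Σ x[n]
= (1) + (2) + (2) + (-3)

X[0] = 2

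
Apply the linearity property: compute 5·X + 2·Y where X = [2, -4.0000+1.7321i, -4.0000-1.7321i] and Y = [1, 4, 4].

By linearity: DFT(5x + 2y) = 5·DFT(x) + 2·DFT(y)
= 5·[2, -4.0000+1.7321i, -4.0000-1.7321i] + 2·[1, 4, 4]

Computing element-wise:
Z[0] = 5·(2) + 2·(1) = 12
Z[1] = 5·(-4.0000+1.7321i) + 2·(4) = -12.0000+8.6605i
Z[2] = 5·(-4.0000-1.7321i) + 2·(4) = -12.0000-8.6605i

DFT(5x + 2y) = 5·X + 2·Y = [12, -12.0000+8.6605i, -12.0000-8.6605i]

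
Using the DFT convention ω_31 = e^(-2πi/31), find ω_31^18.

ω_31^18 = e^(-2πi·18/31)
= cos(-2π·18/31) + i·sin(-2π·18/31)
= cos(-36π/31) + i·sin(-36π/31)

ω_31^18 = cos(-36π/31) + i·sin(-36π/31) = -0.8743+0.4853i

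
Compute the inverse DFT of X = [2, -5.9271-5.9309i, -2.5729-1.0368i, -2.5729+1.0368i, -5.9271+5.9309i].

x[n] = (1/5) Σ(k=0 to 4) X[k] · e^(2πikn/5)

Computing each x[n]:
x[0] = -3
x[1] = 3
x[2] = 3
x[3] = 1
x[4] = -2

x = [-3, 3, 3, 1, -2]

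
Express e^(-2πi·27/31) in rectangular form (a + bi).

ω_31^27 = e^(-2πi·27/31)
= cos(-2π·27/31) + i·sin(-2π·27/31)
= cos(-54π/31) + i·sin(-54π/31)

ω_31^27 = cos(-54π/31) + i·sin(-54π/31) = 0.6890+0.7248i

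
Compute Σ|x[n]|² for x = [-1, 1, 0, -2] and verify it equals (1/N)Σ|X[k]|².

Time domain:
Σ|x[n]|² = |-1|² + |1|² + |0|² + |-2|² = 6.0000

Frequency domain:
(1/4)Σ|X[k]|² = (1/4)(|-2|² + |-1-3i|² + |0|² + |-1+3i|²) = (1/4)·24.0000 = 6.0000

Both sides agree, confirming Parseval's theorem.

Σ|x[n]|² = (1/N)Σ|X[k]|² = 6.0000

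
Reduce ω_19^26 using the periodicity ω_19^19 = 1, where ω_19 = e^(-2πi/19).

Since ω_19^19 = 1, powers reduce modulo 19.
26 mod 19 = 7
So ω_19^26 = ω_19^7 = e^(-2πi·7/19)

ω_19^26 = ω_19^7 = -0.6773-0.7357i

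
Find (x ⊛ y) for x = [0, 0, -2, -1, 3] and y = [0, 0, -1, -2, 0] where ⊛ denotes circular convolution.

(x ⊛ y)[n] = Σ(m=0 to 4) x[m] · y[(n-m) mod 5]

Computing each output sample:
(x ⊛ y)[0] = 5
(x ⊛ y)[1] = -1
(x ⊛ y)[2] = -6
(x ⊛ y)[3] = 0
(x ⊛ y)[4] = 2

x ⊛ y = [5, -1, -6, 0, 2]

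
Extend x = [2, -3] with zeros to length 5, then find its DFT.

Original 2-point DFT: [-1, 5]
Zero-padded 5-point DFT provides frequency interpolation.

DFT_5([x, 0, ...]) = [-1, 1.0729+2.8532i, 4.4271+1.7634i, 4.4271-1.7634i, 1.0729-2.8532i]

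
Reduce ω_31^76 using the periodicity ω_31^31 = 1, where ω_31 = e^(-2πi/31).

Since ω_31^31 = 1, powers reduce modulo 31.
76 mod 31 = 14
So ω_31^76 = ω_31^14 = e^(-2πi·14/31)

ω_31^76 = ω_31^14 = -0.9541-0.2994i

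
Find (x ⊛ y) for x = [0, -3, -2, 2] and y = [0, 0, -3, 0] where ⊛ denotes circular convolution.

(x ⊛ y)[n] = Σ(m=0 to 3) x[m] · y[(n-m) mod 4]

Computing each output sample:
(x ⊛ y)[0] = 6
(x ⊛ y)[1] = -6
(x ⊛ y)[2] = 0
(x ⊛ y)[3] = 9

x ⊛ y = [6, -6, 0, 9]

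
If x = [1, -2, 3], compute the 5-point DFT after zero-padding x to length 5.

Original 3-point DFT: [2, 0.5000+4.3301i, 0.5000-4.3301i]
Zero-padded 5-point DFT provides frequency interpolation.

DFT_5([x, 0, ...]) = [2, -2.0451+0.1388i, 3.5451+4.0287i, 3.5451-4.0287i, -2.0451-0.1388i]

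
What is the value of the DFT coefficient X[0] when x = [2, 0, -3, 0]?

X[0] = Σ(n=0 to 3) x[n] · ω_4^0 = Σ x[n]
= (2) + (0) + (-3) + (0)

X[0] = -1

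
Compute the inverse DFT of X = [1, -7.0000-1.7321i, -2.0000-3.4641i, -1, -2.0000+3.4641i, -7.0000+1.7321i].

x[n] = (1/6) Σ(k=0 to 5) X[k] · e^(2πikn/6)

Computing each x[n]:
x[0] = -3
x[1] = 1
x[2] = 1
x[3] = 2
x[4] = 2
x[5] = -2

x = [-3, 1, 1, 2, 2, -2]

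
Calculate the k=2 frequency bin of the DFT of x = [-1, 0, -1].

X[2] = Σ(n=0 to 2) x[n] · ω_3^(2n) where ω_3 = e^(-2πi/3)
= (-1)·ω_3^0 + (0)·ω_3^2 + (-1)·ω_3^4

X[2] = -0.5000+0.8660i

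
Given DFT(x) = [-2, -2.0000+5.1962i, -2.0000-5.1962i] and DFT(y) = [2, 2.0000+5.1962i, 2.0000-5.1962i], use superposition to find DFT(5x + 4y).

By linearity: DFT(5x + 4y) = 5·DFT(x) + 4·DFT(y)
= 5·[-2, -2.0000+5.1962i, -2.0000-5.1962i] + 4·[2, 2.0000+5.1962i, 2.0000-5.1962i]

Computing element-wise:
Z[0] = 5·(-2) + 4·(2) = -2
Z[1] = 5·(-2.0000+5.1962i) + 4·(2.0000+5.1962i) = -2.0000+46.7658i
Z[2] = 5·(-2.0000-5.1962i) + 4·(2.0000-5.1962i) = -2.0000-46.7658i

DFT(5x + 4y) = 5·X + 4·Y = [-2, -2.0000+46.7658i, -2.0000-46.7658i]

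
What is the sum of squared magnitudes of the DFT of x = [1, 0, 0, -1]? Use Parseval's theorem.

Parseval: Σ|x[n]|² = (1/N)Σ|X[k]|², so Σ|X[k]|² = N·Σ|x[n]|² = 4·2.0000

Σ|X[k]|² = N·Σ|x[n]|² = 4·2.0000 = 8.0000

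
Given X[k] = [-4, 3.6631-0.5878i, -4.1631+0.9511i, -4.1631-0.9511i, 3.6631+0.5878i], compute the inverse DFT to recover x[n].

x[n] = (1/5) Σ(k=0 to 4) X[k] · e^(2πikn/5)

Computing each x[n]:
x[0] = -1
x[1] = 1
x[2] = -2
x[3] = -3
x[4] = 1

x = [-1, 1, -2, -3, 1]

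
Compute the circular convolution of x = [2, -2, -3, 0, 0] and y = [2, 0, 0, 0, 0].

(x ⊛ y)[n] = Σ(m=0 to 4) x[m] · y[(n-m) mod 5]

Computing each output sample:
(x ⊛ y)[0] = 4
(x ⊛ y)[1] = -4
(x ⊛ y)[2] = -6
(x ⊛ y)[3] = 0
(x ⊛ y)[4] = 0

x ⊛ y = [4, -4, -6, 0, 0]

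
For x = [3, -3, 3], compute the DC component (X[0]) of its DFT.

X[0] = Σ(n=0 to 2) x[n] · ω_3^0 = Σ x[n]
= (3) + (-3) + (3)

X[0] = 3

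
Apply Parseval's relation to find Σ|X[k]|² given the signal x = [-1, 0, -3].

Parseval: Σ|x[n]|² = (1/N)Σ|X[k]|², so Σ|X[k]|² = N·Σ|x[n]|² = 3·10.0000

Σ|X[k]|² = N·Σ|x[n]|² = 3·10.0000 = 30.0000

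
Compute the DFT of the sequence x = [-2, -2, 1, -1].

X[k] = Σ(n=0 to 3) x[n] · ω_4^(nk)
where ω_4 = e^(-2πi/4)

Computing each X[k]:
X[0] = -4
X[1] = -3+1i
X[2] = 2
X[3] = -3-1i

X = [-4, -3+1i, 2, -3-1i]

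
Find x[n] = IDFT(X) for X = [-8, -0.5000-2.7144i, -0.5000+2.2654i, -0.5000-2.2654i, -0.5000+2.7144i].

x[n] = (1/5) Σ(k=0 to 4) X[k] · e^(2πikn/5)

Computing each x[n]:
x[0] = -2
x[1] = -1
x[2] = 0
x[3] = -3
x[4] = -2

x = [-2, -1, 0, -3, -2]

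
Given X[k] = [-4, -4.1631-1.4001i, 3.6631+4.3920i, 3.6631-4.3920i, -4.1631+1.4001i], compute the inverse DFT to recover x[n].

x[n] = (1/5) Σ(k=0 to 4) X[k] · e^(2πikn/5)

Computing each x[n]:
x[0] = -1
x[1] = -3
x[2] = 3
x[3] = -1
x[4] = -2

x = [-1, -3, 3, -1, -2]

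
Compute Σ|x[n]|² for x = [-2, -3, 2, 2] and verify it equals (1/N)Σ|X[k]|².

Time domain:
Σ|x[n]|² = |-2|² + |-3|² + |2|² + |2|² = 21.0000

Frequency domain:
(1/4)Σ|X[k]|² = (1/4)(|-1|² + |-4+5i|² + |1|² + |-4-5i|²) = (1/4)·84.0000 = 21.0000

Both sides agree, confirming Parseval's theorem.

Σ|x[n]|² = (1/N)Σ|X[k]|² = 21.0000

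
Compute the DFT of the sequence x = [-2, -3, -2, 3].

X[k] = Σ(n=0 to 3) x[n] · ω_4^(nk)
where ω_4 = e^(-2πi/4)

Computing each X[k]:
X[0] = -4
X[1] = 6i
X[2] = -4
X[3] = -6i

X = [-4, 6i, -4, -6i]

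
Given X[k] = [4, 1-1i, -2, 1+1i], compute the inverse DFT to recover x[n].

x[n] = (1/4) Σ(k=0 to 3) X[k] · e^(2πikn/4)

Computing each x[n]:
x[0] = 1
x[1] = 2
x[2] = 0
x[3] = 1

x = [1, 2, 0, 1]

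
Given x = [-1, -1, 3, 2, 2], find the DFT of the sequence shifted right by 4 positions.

Time shift by 4: X_shifted[k] = ω_5^(4k) · X[k]
Shifted x = [-1, 3, 2, 2, -1]

DFT(x[n-4]) = [5, -3.6180-3.8042i, -1.3820-2.3511i, -1.3820+2.3511i, -3.6180+3.8042i]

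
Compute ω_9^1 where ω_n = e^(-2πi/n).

ω_9^1 = e^(-2πi·1/9)
= cos(-2π·1/9) + i·sin(-2π·1/9)
= cos(-2π/9) + i·sin(-2π/9)

ω_9^1 = cos(-2π/9) + i·sin(-2π/9) = 0.7660-0.6428i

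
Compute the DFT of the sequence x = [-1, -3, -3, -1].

X[k] = Σ(n=0 to 3) x[n] · ω_4^(nk)
where ω_4 = e^(-2πi/4)

Computing each X[k]:
X[0] = -8
X[1] = 2+2i
X[2] = 0
X[3] = 2-2i

X = [-8, 2+2i, 0, 2-2i]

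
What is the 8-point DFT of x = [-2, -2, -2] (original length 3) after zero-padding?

Original 3-point DFT: [-6, 0, 0]
Zero-padded 8-point DFT provides frequency interpolation.

DFT_8([x, 0, ...]) = [-6, -3.4142+3.4142i, 2i, -0.5858-0.5858i, -2, -0.5858+0.5858i, -2i, -3.4142-3.4142i]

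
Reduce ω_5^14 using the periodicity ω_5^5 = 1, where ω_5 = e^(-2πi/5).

Since ω_5^5 = 1, powers reduce modulo 5.
14 mod 5 = 4
So ω_5^14 = ω_5^4 = e^(-2πi·4/5)

ω_5^14 = ω_5^4 = 0.3090+0.9511i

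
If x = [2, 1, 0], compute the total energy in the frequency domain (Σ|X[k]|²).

Parseval: Σ|x[n]|² = (1/N)Σ|X[k]|², so Σ|X[k]|² = N·Σ|x[n]|² = 3·5.0000

Σ|X[k]|² = N·Σ|x[n]|² = 3·5.0000 = 15.0000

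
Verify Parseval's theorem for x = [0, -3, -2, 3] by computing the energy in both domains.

Time domain:
Σ|x[n]|² = |0|² + |-3|² + |-2|² + |3|² = 22.0000

Frequency domain:
(1/4)Σ|X[k]|² = (1/4)(|-2|² + |2+6i|² + |-2|² + |2-6i|²) = (1/4)·88.0000 = 22.0000

Both sides agree, confirming Parseval's theorem.

Σ|x[n]|² = (1/N)Σ|X[k]|² = 22.0000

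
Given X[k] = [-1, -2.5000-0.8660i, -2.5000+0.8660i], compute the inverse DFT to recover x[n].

x[n] = (1/3) Σ(k=0 to 2) X[k] · e^(2πikn/3)

Computing each x[n]:
x[0] = -2
x[1] = 1
x[2] = 0

x = [-2, 1, 0]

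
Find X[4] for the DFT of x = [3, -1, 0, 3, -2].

X[4] = Σ(n=0 to 4) x[n] · ω_5^(4n) where ω_5 = e^(-2πi/5)
= (3)·ω_5^0 + (-1)·ω_5^4 + (0)·ω_5^8 + (3)·ω_5^12 + (-2)·ω_5^16

X[4] = -0.3541-0.8123i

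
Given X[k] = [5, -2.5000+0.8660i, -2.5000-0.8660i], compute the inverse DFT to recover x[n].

x[n] = (1/3) Σ(k=0 to 2) X[k] · e^(2πikn/3)

Computing each x[n]:
x[0] = 0
x[1] = 2
x[2] = 3

x = [0, 2, 3]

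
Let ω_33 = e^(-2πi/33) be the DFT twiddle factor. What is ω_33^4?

ω_33^4 = e^(-2πi·4/33)
= cos(-2π·4/33) + i·sin(-2π·4/33)
= cos(-8π/33) + i·sin(-8π/33)

ω_33^4 = cos(-8π/33) + i·sin(-8π/33) = 0.7237-0.6901i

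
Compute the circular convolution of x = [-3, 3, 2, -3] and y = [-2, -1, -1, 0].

(x ⊛ y)[n] = Σ(m=0 to 3) x[m] · y[(n-m) mod 4]

Computing each output sample:
(x ⊛ y)[0] = 7
(x ⊛ y)[1] = 0
(x ⊛ y)[2] = -4
(x ⊛ y)[3] = 1

x ⊛ y = [7, 0, -4, 1]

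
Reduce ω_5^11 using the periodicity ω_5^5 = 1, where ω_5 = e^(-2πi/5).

Since ω_5^5 = 1, powers reduce modulo 5.
11 mod 5 = 1
So ω_5^11 = ω_5^1 = e^(-2πi·1/5)

ω_5^11 = ω_5^1 = 0.3090-0.9511i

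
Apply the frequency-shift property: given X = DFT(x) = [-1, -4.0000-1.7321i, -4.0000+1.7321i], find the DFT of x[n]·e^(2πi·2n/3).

Modulation property: DFT(ω_3^(-2n)·x[n]) = X[(k-2) mod 3], so circularly shift X by 2 positions.

X[k-2] = [-4.0000-1.7321i, -4.0000+1.7321i, -1]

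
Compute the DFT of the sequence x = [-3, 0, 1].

X[k] = Σ(n=0 to 2) x[n] · ω_3^(nk)
where ω_3 = e^(-2πi/3)

Computing each X[k]:
X[0] = -2
X[1] = -3.5000+0.8660i
X[2] = -3.5000-0.8660i

X = [-2, -3.5000+0.8660i, -3.5000-0.8660i]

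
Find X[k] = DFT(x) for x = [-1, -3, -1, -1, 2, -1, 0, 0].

X[k] = Σ(n=0 to 7) x[n] · ω_8^(nk)
where ω_8 = e^(-2πi/8)

Computing each X[k]:
X[0] = -5
X[1] = -3.7071+3.1213i
X[2] = 2+3i
X[3] = -2.2929+1.1213i
X[4] = 5
X[5] = -2.2929-1.1213i
X[6] = 2-3i
X[7] = -3.7071-3.1213i

X = [-5, -3.7071+3.1213i, 2+3i, -2.2929+1.1213i, 5, -2.2929-1.1213i, 2-3i, -3.7071-3.1213i]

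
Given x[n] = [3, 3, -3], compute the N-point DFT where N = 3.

X[k] = Σ(n=0 to 2) x[n] · ω_3^(nk)
where ω_3 = e^(-2πi/3)

Computing each X[k]:
X[0] = 3
X[1] = 3.0000-5.1962i
X[2] = 3.0000+5.1962i

X = [3, 3.0000-5.1962i, 3.0000+5.1962i]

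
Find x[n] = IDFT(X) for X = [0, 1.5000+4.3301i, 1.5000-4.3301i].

x[n] = (1/3) Σ(k=0 to 2) X[k] · e^(2πikn/3)

Computing each x[n]:
x[0] = 1
x[1] = -3
x[2] = 2

x = [1, -3, 2]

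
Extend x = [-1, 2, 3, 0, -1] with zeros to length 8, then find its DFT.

Original 5-point DFT: [3, -3.1180-4.6165i, -0.8820+1.0898i, -0.8820-1.0898i, -3.1180+4.6165i]
Zero-padded 8-point DFT provides frequency interpolation.

DFT_8([x, 0, ...]) = [3, 1.4142-4.4142i, -5-2i, -1.4142+1.5858i, -1, -1.4142-1.5858i, -5+2i, 1.4142+4.4142i]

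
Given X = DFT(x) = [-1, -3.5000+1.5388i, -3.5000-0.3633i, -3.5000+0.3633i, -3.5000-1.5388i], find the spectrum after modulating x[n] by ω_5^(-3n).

Modulation property: DFT(ω_5^(-3n)·x[n]) = X[(k-3) mod 5], so circularly shift X by 3 positions.

X[k-3] = [-3.5000-0.3633i, -3.5000+0.3633i, -3.5000-1.5388i, -1, -3.5000+1.5388i]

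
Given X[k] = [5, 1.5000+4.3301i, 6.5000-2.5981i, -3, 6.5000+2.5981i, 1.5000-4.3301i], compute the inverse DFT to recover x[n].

x[n] = (1/6) Σ(k=0 to 5) X[k] · e^(2πikn/6)

Computing each x[n]:
x[0] = 3
x[1] = 0
x[2] = -3
x[3] = 3
x[4] = 1
x[5] = 1

x = [3, 0, -3, 3, 1, 1]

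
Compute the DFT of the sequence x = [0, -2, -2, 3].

X[k] = Σ(n=0 to 3) x[n] · ω_4^(nk)
where ω_4 = e^(-2πi/4)

Computing each X[k]:
X[0] = -1
X[1] = 2+5i
X[2] = -3
X[3] = 2-5i

X = [-1, 2+5i, -3, 2-5i]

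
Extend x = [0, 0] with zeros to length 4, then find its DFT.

Original 2-point DFT: [0, 0]
Zero-padded 4-point DFT provides frequency interpolation.

DFT_4([x, 0, ...]) = [0, 0, 0, 0]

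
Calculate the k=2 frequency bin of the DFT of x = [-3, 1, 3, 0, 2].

X[2] = Σ(n=0 to 4) x[n] · ω_5^(2n) where ω_5 = e^(-2πi/5)
= (-3)·ω_5^0 + (1)·ω_5^2 + (3)·ω_5^4 + (0)·ω_5^6 + (2)·ω_5^8

X[2] = -4.5000+3.4410i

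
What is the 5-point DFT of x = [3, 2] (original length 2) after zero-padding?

Original 2-point DFT: [5, 1]
Zero-padded 5-point DFT provides frequency interpolation.

DFT_5([x, 0, ...]) = [5, 3.6180-1.9021i, 1.3820-1.1756i, 1.3820+1.1756i, 3.6180+1.9021i]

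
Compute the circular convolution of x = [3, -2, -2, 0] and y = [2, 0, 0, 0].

(x ⊛ y)[n] = Σ(m=0 to 3) x[m] · y[(n-m) mod 4]

Computing each output sample:
(x ⊛ y)[0] = 6
(x ⊛ y)[1] = -4
(x ⊛ y)[2] = -4
(x ⊛ y)[3] = 0

x ⊛ y = [6, -4, -4, 0]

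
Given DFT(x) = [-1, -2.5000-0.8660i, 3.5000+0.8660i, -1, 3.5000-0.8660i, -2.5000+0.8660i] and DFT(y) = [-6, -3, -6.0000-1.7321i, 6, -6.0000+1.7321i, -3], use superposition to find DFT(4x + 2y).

By linearity: DFT(4x + 2y) = 4·DFT(x) + 2·DFT(y)
= 4·[-1, -2.5000-0.8660i, 3.5000+0.8660i, -1, 3.5000-0.8660i, -2.5000+0.8660i] + 2·[-6, -3, -6.0000-1.7321i, 6, -6.0000+1.7321i, -3]

Computing element-wise:
Z[0] = 4·(-1) + 2·(-6) = -16
Z[1] = 4·(-2.5000-0.8660i) + 2·(-3) = -16.0000-3.4640i
Z[2] = 4·(3.5000+0.8660i) + 2·(-6.0000-1.7321i) = 2.0000-0.0002i
Z[3] = 4·(-1) + 2·(6) = 8
Z[4] = 4·(3.5000-0.8660i) + 2·(-6.0000+1.7321i) = 2.0000+0.0002i
Z[5] = 4·(-2.5000+0.8660i) + 2·(-3) = -16.0000+3.4640i

DFT(4x + 2y) = 4·X + 2·Y = [-16, -16.0000-3.4640i, 2.0000-0.0002i, 8, 2.0000+0.0002i, -16.0000+3.4640i]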